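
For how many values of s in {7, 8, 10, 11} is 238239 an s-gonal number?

1

s = 7: P(7, 309) = 238239. ✓
s = 8: P(8, 282) = 238008 and P(8, 283) = 239701; 238239 is not s-gonal.
s = 10: P(10, 244) = 237412 and P(10, 245) = 239365; 238239 is not s-gonal.
s = 11: P(11, 230) = 237245 and P(11, 231) = 239316; 238239 is not s-gonal.
Hits: s ∈ {7} → 1.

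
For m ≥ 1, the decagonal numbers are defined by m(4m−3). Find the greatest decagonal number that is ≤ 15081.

Solve n(4n−3) ≤ 15081 for integer n.
n = 61 gives 14701 ≤ 15081, while n = 62 gives 15190 > 15081; so the answer is 14701.

14701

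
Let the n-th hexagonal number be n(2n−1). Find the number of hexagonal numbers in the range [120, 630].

11

The n-th hexagonal number is n(2n−1).
Smallest index with value ≥ 120: n = 8 (giving 120).
Largest index with value ≤ 630: n = 18 (giving 630).
Indices 8 through 18: 11 terms.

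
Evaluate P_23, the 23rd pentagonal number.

782

23·(3·23 − 1)/2 = 23·68/2 = 23·34 = 782.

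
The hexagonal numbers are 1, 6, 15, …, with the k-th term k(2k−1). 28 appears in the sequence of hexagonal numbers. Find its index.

4

Set n(2n−1) = 28, giving 2n² − n − 28 = 0.
The discriminant is 1 + 8·28 = 225, and √225 = 15.
So n = (1 + 15) / 4 = 16/4 = 4.
Check: 4·(2·4 − 1) = 28. ✓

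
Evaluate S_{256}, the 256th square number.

The 256th square number is n² with n = 256.
256² = 65536.

65536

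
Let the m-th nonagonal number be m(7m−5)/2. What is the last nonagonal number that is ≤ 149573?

149454

Solve n(7n−5)/2 ≤ 149573 for integer n.
n = 207 gives 149454 ≤ 149573, while n = 208 gives 150904 > 149573; so the answer is 149454.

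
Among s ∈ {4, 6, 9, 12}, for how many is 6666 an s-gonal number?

1

s = 4: P(4, 81) = 6561 and P(4, 82) = 6724; 6666 is not s-gonal.
s = 6: P(6, 57) = 6441 and P(6, 58) = 6670; 6666 is not s-gonal.
s = 9: P(9, 44) = 6666. ✓
s = 12: P(12, 36) = 6336 and P(12, 37) = 6697; 6666 is not s-gonal.
Hits: s ∈ {9} → 1.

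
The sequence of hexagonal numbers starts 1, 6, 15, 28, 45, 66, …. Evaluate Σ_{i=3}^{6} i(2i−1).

154

Σ i(2i−1) = 2Σi² − Σi over i = 3..6.
Σi = 21 − 3 = 18 and Σi² = 91 − 5 = 86.
2·86 − 1·18 = 154.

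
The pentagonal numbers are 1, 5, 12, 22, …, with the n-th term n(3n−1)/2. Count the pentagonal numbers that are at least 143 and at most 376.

7

The n-th pentagonal number is n(3n−1)/2.
Smallest index with value ≥ 143: n = 10 (giving 145).
Largest index with value ≤ 376: n = 16 (giving 376).
Indices 10 through 16: 7 terms.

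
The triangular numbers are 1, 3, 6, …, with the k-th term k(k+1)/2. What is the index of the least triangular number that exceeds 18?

Solve n(n+1)/2 > 18 for integer n.
The largest n with value ≤ 18 is 5 (since 15 ≤ 18 < 21), so the first above is n = 6, value 21.

6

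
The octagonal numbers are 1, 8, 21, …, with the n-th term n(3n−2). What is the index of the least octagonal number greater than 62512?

Solve n(3n−2) > 62512 for integer n.
The largest n with value ≤ 62512 is 144 (since 61920 ≤ 62512 < 62785), so the first above is n = 145, value 62785.

145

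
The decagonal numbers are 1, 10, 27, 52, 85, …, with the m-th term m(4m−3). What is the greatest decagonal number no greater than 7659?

Solve n(4n−3) ≤ 7659 for integer n.
n = 44 gives 7612 ≤ 7659, while n = 45 gives 7965 > 7659; so the answer is 7612.

7612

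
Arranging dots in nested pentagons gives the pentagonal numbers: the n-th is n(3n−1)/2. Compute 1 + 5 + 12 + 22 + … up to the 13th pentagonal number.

Σ i(3i−1)/2 = (3Σi² − Σi) / 2 over i = 1..13.
Σi = 91 and Σi² = 819.
(3·819 − 1·91) / 2 = 2366/2 = 1183.

1183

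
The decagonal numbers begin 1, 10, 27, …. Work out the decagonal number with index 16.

16·(4·16 − 3) = 16·61 = 976.

976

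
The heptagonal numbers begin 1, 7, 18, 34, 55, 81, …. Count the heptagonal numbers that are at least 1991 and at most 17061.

The n-th heptagonal number is n(5n−3)/2.
Smallest index with value ≥ 1991: n = 29 (giving 2059).
Largest index with value ≤ 17061: n = 82 (giving 16687).
Indices 29 through 82: 54 terms.

54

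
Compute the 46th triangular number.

The 46th triangular number is n(n+1)/2 with n = 46.
46·47/2 = 2162/2 = 1081.

1081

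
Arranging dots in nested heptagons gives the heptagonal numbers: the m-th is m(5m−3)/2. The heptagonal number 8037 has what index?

Set n(5n−3)/2 = 8037, giving 5n² − 3n − 16074 = 0.
The discriminant is 9 + 40·8037 = 321489, and √321489 = 567.
So n = (3 + 567) / 10 = 570/10 = 57.

57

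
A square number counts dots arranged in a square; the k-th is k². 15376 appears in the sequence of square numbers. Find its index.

We need n² = 15376, so n = √15376 = 124.
Check: 124² = 15376. ✓

124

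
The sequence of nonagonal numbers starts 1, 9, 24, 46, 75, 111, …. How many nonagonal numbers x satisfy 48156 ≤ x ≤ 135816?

The n-th nonagonal number is n(7n−5)/2.
Smallest index with value ≥ 48156: n = 118 (giving 48439).
Largest index with value ≤ 135816: n = 197 (giving 135339).
Indices 118 through 197: 80 terms.

80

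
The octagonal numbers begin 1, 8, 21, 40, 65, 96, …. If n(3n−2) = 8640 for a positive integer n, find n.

54

Set n(3n−2) = 8640, giving 3n² − 2n − 8640 = 0.
The discriminant is 4 + 12·8640 = 103684, and √103684 = 322.
So n = (2 + 322) / 6 = 324/6 = 54.
Check: 54·(3·54 − 2) = 8640. ✓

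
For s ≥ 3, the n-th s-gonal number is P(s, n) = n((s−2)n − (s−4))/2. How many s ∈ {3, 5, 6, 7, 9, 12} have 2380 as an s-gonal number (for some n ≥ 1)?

1

s = 3: P(3, 68) = 2346 and P(3, 69) = 2415; 2380 is not s-gonal.
s = 5: P(5, 40) = 2380. ✓
s = 6: P(6, 34) = 2278 and P(6, 35) = 2415; 2380 is not s-gonal.
s = 7: P(7, 31) = 2356 and P(7, 32) = 2512; 2380 is not s-gonal.
s = 9: P(9, 26) = 2301 and P(9, 27) = 2484; 2380 is not s-gonal.
s = 12: P(12, 22) = 2332 and P(12, 23) = 2553; 2380 is not s-gonal.
Hits: s ∈ {5} → 1.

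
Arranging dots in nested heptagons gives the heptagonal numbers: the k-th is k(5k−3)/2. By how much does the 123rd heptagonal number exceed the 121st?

123·(5·123 − 3)/2 = 37638 and 121·(5·121 − 3)/2 = 36421.
Difference: 37638 − 36421 = 1217.

1217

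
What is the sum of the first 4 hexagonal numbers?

Σ i(2i−1) = 2Σi² − Σi over i = 1..4.
Σi = 10 and Σi² = 30.
2·30 − 1·10 = 50.

50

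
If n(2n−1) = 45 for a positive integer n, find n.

Set n(2n−1) = 45, giving 2n² − n − 45 = 0.
The discriminant is 1 + 8·45 = 361, and √361 = 19.
So n = (1 + 19) / 4 = 20/4 = 5.

5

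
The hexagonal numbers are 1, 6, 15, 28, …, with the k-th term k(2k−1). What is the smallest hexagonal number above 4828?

4950

Solve n(2n−1) > 4828 for integer n.
The largest n with value ≤ 4828 is 49 (since 4753 ≤ 4828 < 4950), so the first above is n = 50, value 4950.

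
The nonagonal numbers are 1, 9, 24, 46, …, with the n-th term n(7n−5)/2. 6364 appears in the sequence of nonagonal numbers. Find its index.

43

Set n(7n−5)/2 = 6364, giving 7n² − 5n − 12728 = 0.
The discriminant is 25 + 56·6364 = 356409, and √356409 = 597.
So n = (5 + 597) / 14 = 602/14 = 43.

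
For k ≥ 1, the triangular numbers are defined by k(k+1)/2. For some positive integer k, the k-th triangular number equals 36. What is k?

8

Set n(n+1)/2 = 36, giving n² + n − 72 = 0.
The discriminant is 1 + 8·36 = 289, and √289 = 17.
So n = (-1 + 17) / 2 = 16/2 = 8.
Check: 8·9/2 = 36. ✓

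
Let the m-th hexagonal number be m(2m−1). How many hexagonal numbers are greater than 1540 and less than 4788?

21

The n-th hexagonal number is n(2n−1).
Smallest index with value > 1540: n = 29 (giving 1653).
Largest index with value < 4788: n = 49 (giving 4753).
Indices 29 through 49: 21 terms.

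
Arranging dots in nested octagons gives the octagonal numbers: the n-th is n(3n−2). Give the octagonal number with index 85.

The 85th octagonal number is n(3n−2) with n = 85.
85·(3·85 − 2) = 85·253 = 21505.

21505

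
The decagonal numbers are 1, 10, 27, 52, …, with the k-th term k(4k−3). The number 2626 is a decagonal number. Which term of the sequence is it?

Set n(4n−3) = 2626, giving 4n² − 3n − 2626 = 0.
The discriminant is 9 + 16·2626 = 42025, and √42025 = 205.
So n = (3 + 205) / 8 = 208/8 = 26.

26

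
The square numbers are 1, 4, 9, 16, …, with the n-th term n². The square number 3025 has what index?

We need n² = 3025, so n = √3025 = 55.

55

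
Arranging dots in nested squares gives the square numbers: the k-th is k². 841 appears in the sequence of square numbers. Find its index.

29

We need n² = 841, so n = √841 = 29.
Check: 29² = 841. ✓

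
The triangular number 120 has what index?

15

Set n(n+1)/2 = 120, giving n² + n − 240 = 0.
So n = (-1 + 31) / 2 = 30/2 = 15.
Check: 15·16/2 = 120. ✓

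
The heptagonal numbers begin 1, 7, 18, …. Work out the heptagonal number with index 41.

41·(5·41 − 3)/2 = 41·202/2 = 41·101 = 4141.

4141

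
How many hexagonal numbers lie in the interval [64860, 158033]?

101

The n-th hexagonal number is n(2n−1).
Smallest index with value ≥ 64860: n = 181 (giving 65341).
Largest index with value ≤ 158033: n = 281 (giving 157641).
Indices 181 through 281: 101 terms.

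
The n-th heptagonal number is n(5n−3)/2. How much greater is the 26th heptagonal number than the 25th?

Consecutive heptagonal numbers differ by 5n − 4: here 5·26 − 4 = 126.

126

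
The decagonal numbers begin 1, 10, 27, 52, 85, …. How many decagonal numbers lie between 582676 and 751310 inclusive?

The n-th decagonal number is n(4n−3).
Smallest index with value ≥ 582676: n = 383 (giving 585607).
Largest index with value ≤ 751310: n = 433 (giving 748657).
Indices 383 through 433: 51 terms.

51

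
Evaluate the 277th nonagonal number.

267859

The 277th nonagonal number is n(7n−5)/2 with n = 277.
277·(7·277 − 5)/2 = 277·1934/2 = 277·967 = 267859.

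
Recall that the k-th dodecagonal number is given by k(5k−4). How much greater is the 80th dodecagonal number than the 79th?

791

Consecutive dodecagonal numbers differ by 10n − 9: here 10·80 − 9 = 791.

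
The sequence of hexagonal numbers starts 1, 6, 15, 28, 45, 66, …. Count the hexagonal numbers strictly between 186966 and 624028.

252

The n-th hexagonal number is n(2n−1).
Smallest index with value > 186966: n = 307 (giving 188191).
Largest index with value < 624028: n = 558 (giving 622170).
Indices 307 through 558: 252 terms.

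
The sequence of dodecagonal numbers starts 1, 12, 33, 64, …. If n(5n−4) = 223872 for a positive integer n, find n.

212

Set n(5n−4) = 223872, giving 5n² − 4n − 223872 = 0.
The discriminant is 16 + 20·223872 = 4477456, and √4477456 = 2116.
So n = (4 + 2116) / 10 = 2120/10 = 212.
Check: 212·(5·212 − 4) = 223872. ✓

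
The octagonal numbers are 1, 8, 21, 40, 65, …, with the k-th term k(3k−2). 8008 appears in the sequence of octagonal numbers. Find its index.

52

Set n(3n−2) = 8008, giving 3n² − 2n − 8008 = 0.
So n = (2 + 310) / 6 = 312/6 = 52.
Check: 52·(3·52 − 2) = 8008. ✓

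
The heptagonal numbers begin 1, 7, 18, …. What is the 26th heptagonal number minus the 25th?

126

Consecutive heptagonal numbers differ by 5n − 4: here 5·26 − 4 = 126.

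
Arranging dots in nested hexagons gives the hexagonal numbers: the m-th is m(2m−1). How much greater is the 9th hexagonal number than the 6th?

9·(2·9 − 1) = 153 and 6·(2·6 − 1) = 66.
Difference: 153 − 66 = 87.

87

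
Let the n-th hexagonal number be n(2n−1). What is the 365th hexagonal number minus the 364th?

Consecutive hexagonal numbers differ by 4n − 3: here 4·365 − 3 = 1457.

1457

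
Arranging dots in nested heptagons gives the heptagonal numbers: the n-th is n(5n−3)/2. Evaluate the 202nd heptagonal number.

101707

The 202nd heptagonal number is n(5n−3)/2 with n = 202.
202·(5·202 − 3)/2 = 202·1007/2 = 101707.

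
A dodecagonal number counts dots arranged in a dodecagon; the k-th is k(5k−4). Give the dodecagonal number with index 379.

716689

The 379th dodecagonal number is n(5n−4) with n = 379.
379·(5·379 − 4) = 379·1891 = 716689.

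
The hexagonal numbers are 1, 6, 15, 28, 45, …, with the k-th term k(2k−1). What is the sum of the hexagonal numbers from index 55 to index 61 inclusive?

46746

Σ i(2i−1) = 2Σi² − Σi over i = 55..61.
Σi = 1891 − 1485 = 406 and Σi² = 77531 − 53955 = 23576.
2·23576 − 1·406 = 46746.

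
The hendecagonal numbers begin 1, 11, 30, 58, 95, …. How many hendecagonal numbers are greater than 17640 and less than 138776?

The n-th hendecagonal number is n(9n−7)/2.
Smallest index with value > 17640: n = 64 (giving 18208).
Largest index with value < 138776: n = 175 (giving 137200).
Indices 64 through 175: 112 terms.

112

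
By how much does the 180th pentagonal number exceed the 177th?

180·(3·180 − 1)/2 = 48510 and 177·(3·177 − 1)/2 = 46905.
Difference: 48510 − 46905 = 1605.

1605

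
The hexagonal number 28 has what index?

4

Set n(2n−1) = 28, giving 2n² − n − 28 = 0.
So n = (1 + 15) / 4 = 16/4 = 4.
Check: 4·(2·4 − 1) = 28. ✓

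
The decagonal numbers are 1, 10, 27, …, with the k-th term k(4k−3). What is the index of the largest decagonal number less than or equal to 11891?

Solve n(4n−3) ≤ 11891 for integer n.
n = 54 gives 11502 ≤ 11891, while n = 55 gives 11935 > 11891; so the answer is index 54.

54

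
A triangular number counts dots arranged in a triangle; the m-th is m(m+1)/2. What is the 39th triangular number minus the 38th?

Consecutive triangular numbers differ by n: T_{39} − T_{38} = 39.

39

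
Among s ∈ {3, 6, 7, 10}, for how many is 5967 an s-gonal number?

s = 3: P(3, 108) = 5886 and P(3, 109) = 5995; 5967 is not s-gonal.
s = 6: P(6, 54) = 5778 and P(6, 55) = 5995; 5967 is not s-gonal.
s = 7: P(7, 49) = 5929 and P(7, 50) = 6175; 5967 is not s-gonal.
s = 10: P(10, 39) = 5967. ✓
Hits: s ∈ {10} → 1.

1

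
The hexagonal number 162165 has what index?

Set n(2n−1) = 162165, giving 2n² − n − 162165 = 0.
The discriminant is 1 + 8·162165 = 1297321, and √1297321 = 1139.
So n = (1 + 1139) / 4 = 1140/4 = 285.
Check: 285·(2·285 − 1) = 162165. ✓

285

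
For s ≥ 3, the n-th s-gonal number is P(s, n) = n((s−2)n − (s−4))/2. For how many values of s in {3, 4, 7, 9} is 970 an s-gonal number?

1

s = 3: P(3, 43) = 946 and P(3, 44) = 990; 970 is not s-gonal.
s = 4: P(4, 31) = 961 and P(4, 32) = 1024; 970 is not s-gonal.
s = 7: P(7, 20) = 970. ✓
s = 9: P(9, 17) = 969 and P(9, 18) = 1089; 970 is not s-gonal.
Hits: s ∈ {7} → 1.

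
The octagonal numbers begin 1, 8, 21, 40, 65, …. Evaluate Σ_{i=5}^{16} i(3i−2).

4146

Σ i(3i−2) = 3Σi² − 2Σi over i = 5..16.
Σi = 136 − 10 = 126 and Σi² = 1496 − 30 = 1466.
3·1466 − 2·126 = 4146.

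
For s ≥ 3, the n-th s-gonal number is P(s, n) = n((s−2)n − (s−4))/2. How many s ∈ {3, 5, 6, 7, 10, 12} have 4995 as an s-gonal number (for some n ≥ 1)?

s = 3: P(3, 99) = 4950 and P(3, 100) = 5050; 4995 is not s-gonal.
s = 5: P(5, 57) = 4845 and P(5, 58) = 5017; 4995 is not s-gonal.
s = 6: P(6, 50) = 4950 and P(6, 51) = 5151; 4995 is not s-gonal.
s = 7: P(7, 45) = 4995. ✓
s = 10: P(10, 35) = 4795 and P(10, 36) = 5076; 4995 is not s-gonal.
s = 12: P(12, 32) = 4992 and P(12, 33) = 5313; 4995 is not s-gonal.
Hits: s ∈ {7} → 1.

1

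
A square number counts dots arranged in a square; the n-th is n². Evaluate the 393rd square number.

154449

The 393rd square number is n² with n = 393.
393² = 154449.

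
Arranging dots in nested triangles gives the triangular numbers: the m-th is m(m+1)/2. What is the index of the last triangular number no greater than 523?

31

Solve n(n+1)/2 ≤ 523 for integer n.
n = 31 gives 496 ≤ 523, while n = 32 gives 528 > 523; so the answer is index 31.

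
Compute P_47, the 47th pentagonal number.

3290

47·(3·47 − 1)/2 = 47·140/2 = 47·70 = 3290.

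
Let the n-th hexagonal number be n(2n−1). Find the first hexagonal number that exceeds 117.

Solve n(2n−1) > 117 for integer n.
The largest n with value ≤ 117 is 7 (since 91 ≤ 117 < 120), so the first above is n = 8, value 120.

120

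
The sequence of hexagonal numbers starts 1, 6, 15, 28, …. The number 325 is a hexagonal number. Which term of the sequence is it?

Set n(2n−1) = 325, giving 2n² − n − 325 = 0.
The discriminant is 1 + 8·325 = 2601, and √2601 = 51.
So n = (1 + 51) / 4 = 52/4 = 13.
Check: 13·(2·13 − 1) = 325. ✓

13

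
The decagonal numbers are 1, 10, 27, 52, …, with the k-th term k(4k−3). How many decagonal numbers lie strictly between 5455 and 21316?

36

The n-th decagonal number is n(4n−3).
Smallest index with value > 5455: n = 38 (giving 5662).
Largest index with value < 21316: n = 73 (giving 21097).
Indices 38 through 73: 36 terms.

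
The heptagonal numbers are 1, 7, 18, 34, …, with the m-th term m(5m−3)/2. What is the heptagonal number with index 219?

119574

The 219th heptagonal number is n(5n−3)/2 with n = 219.
219·(5·219 − 3)/2 = 219·1092/2 = 219·546 = 119574.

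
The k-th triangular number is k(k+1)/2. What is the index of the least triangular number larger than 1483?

Solve n(n+1)/2 > 1483 for integer n.
The largest n with value ≤ 1483 is 53 (since 1431 ≤ 1483 < 1485), so the first above is n = 54, value 1485.

54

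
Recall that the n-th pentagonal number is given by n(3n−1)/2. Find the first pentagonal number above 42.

Solve n(3n−1)/2 > 42 for integer n.
The largest n with value ≤ 42 is 5 (since 35 ≤ 42 < 51), so the first above is n = 6, value 51.

51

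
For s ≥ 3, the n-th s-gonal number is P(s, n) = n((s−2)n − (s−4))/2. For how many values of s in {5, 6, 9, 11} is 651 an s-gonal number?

2

s = 5: P(5, 21) = 651. ✓
s = 6: P(6, 18) = 630 and P(6, 19) = 703; 651 is not s-gonal.
s = 9: P(9, 14) = 651. ✓
s = 11: P(11, 12) = 606 and P(11, 13) = 715; 651 is not s-gonal.
Hits: s ∈ {5, 9} → 2.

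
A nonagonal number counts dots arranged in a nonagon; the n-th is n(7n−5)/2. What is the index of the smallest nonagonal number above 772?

Solve n(7n−5)/2 > 772 for integer n.
The largest n with value ≤ 772 is 15 (since 750 ≤ 772 < 856), so the first above is n = 16, value 856.

16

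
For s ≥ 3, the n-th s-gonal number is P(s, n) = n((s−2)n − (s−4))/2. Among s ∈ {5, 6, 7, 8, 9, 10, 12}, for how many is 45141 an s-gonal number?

s = 5: P(5, 173) = 44807 and P(5, 174) = 45327; 45141 is not s-gonal.
s = 6: P(6, 150) = 44850 and P(6, 151) = 45451; 45141 is not s-gonal.
s = 7: P(7, 134) = 44689 and P(7, 135) = 45360; 45141 is not s-gonal.
s = 8: P(8, 123) = 45141. ✓
s = 9: P(9, 113) = 44409 and P(9, 114) = 45201; 45141 is not s-gonal.
s = 10: P(10, 106) = 44626 and P(10, 107) = 45475; 45141 is not s-gonal.
s = 12: P(12, 95) = 44745 and P(12, 96) = 45696; 45141 is not s-gonal.
Hits: s ∈ {8} → 1.

1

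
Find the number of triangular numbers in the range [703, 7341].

84

The n-th triangular number is n(n+1)/2.
Smallest index with value ≥ 703: n = 37 (giving 703).
Largest index with value ≤ 7341: n = 120 (giving 7260).
Indices 37 through 120: 84 terms.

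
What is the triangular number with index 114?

6555

The 114th triangular number is n(n+1)/2 with n = 114.
114·115/2 = 13110/2 = 6555.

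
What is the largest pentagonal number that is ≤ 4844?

4676

Solve n(3n−1)/2 ≤ 4844 for integer n.
n = 56 gives 4676 ≤ 4844, while n = 57 gives 4845 > 4844; so the answer is 4676.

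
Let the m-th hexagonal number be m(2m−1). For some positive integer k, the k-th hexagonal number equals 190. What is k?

10

Set n(2n−1) = 190, giving 2n² − n − 190 = 0.
The discriminant is 1 + 8·190 = 1521, and √1521 = 39.
So n = (1 + 39) / 4 = 40/4 = 10.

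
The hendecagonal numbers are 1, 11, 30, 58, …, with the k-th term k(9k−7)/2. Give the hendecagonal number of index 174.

135633

The 174th hendecagonal number is n(9n−7)/2 with n = 174.
174·(9·174 − 7)/2 = 174·1559/2 = 135633.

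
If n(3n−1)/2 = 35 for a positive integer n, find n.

Set n(3n−1)/2 = 35, giving 3n² − n − 70 = 0.
The discriminant is 1 + 24·35 = 841, and √841 = 29.
So n = (1 + 29) / 6 = 30/6 = 5.

5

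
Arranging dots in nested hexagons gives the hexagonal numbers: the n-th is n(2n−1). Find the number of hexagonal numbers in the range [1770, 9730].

The n-th hexagonal number is n(2n−1).
Smallest index with value ≥ 1770: n = 30 (giving 1770).
Largest index with value ≤ 9730: n = 70 (giving 9730).
Indices 30 through 70: 41 terms.

41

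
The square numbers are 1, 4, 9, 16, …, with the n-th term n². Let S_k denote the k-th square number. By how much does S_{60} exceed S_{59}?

119

n² − (n−1)² = 2n − 1, so 60² − 59² = 2·60 − 1 = 119.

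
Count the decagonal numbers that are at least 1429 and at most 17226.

The n-th decagonal number is n(4n−3).
Smallest index with value ≥ 1429: n = 20 (giving 1540).
Largest index with value ≤ 17226: n = 66 (giving 17226).
Indices 20 through 66: 47 terms.

47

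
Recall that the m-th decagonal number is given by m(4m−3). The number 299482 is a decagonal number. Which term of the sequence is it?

Set n(4n−3) = 299482, giving 4n² − 3n − 299482 = 0.
The discriminant is 9 + 16·299482 = 4791721, and √4791721 = 2189.
So n = (3 + 2189) / 8 = 2192/8 = 274.

274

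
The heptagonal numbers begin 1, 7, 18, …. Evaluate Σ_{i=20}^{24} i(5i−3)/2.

Σ i(5i−3)/2 = (5Σi² − 3Σi) / 2 over i = 20..24.
Σi = 300 − 190 = 110 and Σi² = 4900 − 2470 = 2430.
(5·2430 − 3·110) / 2 = 11820/2 = 5910.

5910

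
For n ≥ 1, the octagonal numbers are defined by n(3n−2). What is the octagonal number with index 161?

The 161st octagonal number is n(3n−2) with n = 161.
161·(3·161 − 2) = 161·481 = 77441.

77441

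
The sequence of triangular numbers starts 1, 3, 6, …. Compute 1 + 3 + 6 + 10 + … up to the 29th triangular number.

Σ i(i+1)/2 = (Σi² + Σi) / 2 over i = 1..29.
Σi = 435 and Σi² = 8555.
(1·8555 + 1·435) / 2 = 8990/2 = 4495.

4495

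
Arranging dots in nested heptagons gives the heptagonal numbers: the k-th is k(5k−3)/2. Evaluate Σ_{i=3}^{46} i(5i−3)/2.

82148

Σ i(5i−3)/2 = (5Σi² − 3Σi) / 2 over i = 3..46.
Σi = 1081 − 3 = 1078 and Σi² = 33511 − 5 = 33506.
(5·33506 − 3·1078) / 2 = 164296/2 = 82148.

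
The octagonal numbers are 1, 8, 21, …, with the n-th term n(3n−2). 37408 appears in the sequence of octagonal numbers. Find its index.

112

Set n(3n−2) = 37408, giving 3n² − 2n − 37408 = 0.
The discriminant is 4 + 12·37408 = 448900, and √448900 = 670.
So n = (2 + 670) / 6 = 672/6 = 112.
Check: 112·(3·112 − 2) = 37408. ✓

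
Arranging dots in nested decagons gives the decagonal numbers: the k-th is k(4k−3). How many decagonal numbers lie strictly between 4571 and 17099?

The n-th decagonal number is n(4n−3).
Smallest index with value > 4571: n = 35 (giving 4795).
Largest index with value < 17099: n = 65 (giving 16705).
Indices 35 through 65: 31 terms.

31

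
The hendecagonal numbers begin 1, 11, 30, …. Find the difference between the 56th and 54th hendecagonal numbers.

56·(9·56 − 7)/2 = 13916 and 54·(9·54 − 7)/2 = 12933.
Difference: 13916 − 12933 = 983.

983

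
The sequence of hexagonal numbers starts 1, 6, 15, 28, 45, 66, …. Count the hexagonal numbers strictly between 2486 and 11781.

The n-th hexagonal number is n(2n−1).
Smallest index with value > 2486: n = 36 (giving 2556).
Largest index with value < 11781: n = 76 (giving 11476).
Indices 36 through 76: 41 terms.

41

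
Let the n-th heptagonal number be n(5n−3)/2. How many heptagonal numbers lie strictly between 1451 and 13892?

50

The n-th heptagonal number is n(5n−3)/2.
Smallest index with value > 1451: n = 25 (giving 1525).
Largest index with value < 13892: n = 74 (giving 13579).
Indices 25 through 74: 50 terms.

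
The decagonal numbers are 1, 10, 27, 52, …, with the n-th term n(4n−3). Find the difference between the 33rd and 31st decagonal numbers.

506

33·(4·33 − 3) = 4257 and 31·(4·31 − 3) = 3751.
Difference: 4257 − 3751 = 506.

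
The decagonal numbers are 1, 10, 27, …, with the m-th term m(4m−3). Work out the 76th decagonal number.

The 76th decagonal number is n(4n−3) with n = 76.
76·(4·76 − 3) = 76·301 = 22876.

22876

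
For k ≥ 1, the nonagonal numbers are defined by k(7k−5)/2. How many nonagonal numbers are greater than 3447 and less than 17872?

40

The n-th nonagonal number is n(7n−5)/2.
Smallest index with value > 3447: n = 32 (giving 3504).
Largest index with value < 17872: n = 71 (giving 17466).
Indices 32 through 71: 40 terms.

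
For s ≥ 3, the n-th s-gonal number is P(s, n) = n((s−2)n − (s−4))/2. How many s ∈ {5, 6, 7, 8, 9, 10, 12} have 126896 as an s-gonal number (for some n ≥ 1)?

s = 5: P(5, 291) = 126876 and P(5, 292) = 127750; 126896 is not s-gonal.
s = 6: P(6, 252) = 126756 and P(6, 253) = 127765; 126896 is not s-gonal.
s = 7: P(7, 225) = 126225 and P(7, 226) = 127351; 126896 is not s-gonal.
s = 8: P(8, 206) = 126896. ✓
s = 9: P(9, 190) = 125875 and P(9, 191) = 127206; 126896 is not s-gonal.
s = 10: P(10, 178) = 126202 and P(10, 179) = 127627; 126896 is not s-gonal.
s = 12: P(12, 159) = 125769 and P(12, 160) = 127360; 126896 is not s-gonal.
Hits: s ∈ {8} → 1.

1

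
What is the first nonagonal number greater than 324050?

Solve n(7n−5)/2 > 324050 for integer n.
The largest n with value ≤ 324050 is 304 (since 322696 ≤ 324050 < 324825), so the first above is n = 305, value 324825.

324825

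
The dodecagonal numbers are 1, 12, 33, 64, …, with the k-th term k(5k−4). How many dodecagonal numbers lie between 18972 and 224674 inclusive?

The n-th dodecagonal number is n(5n−4).
Smallest index with value ≥ 18972: n = 62 (giving 18972).
Largest index with value ≤ 224674: n = 212 (giving 223872).
Indices 62 through 212: 151 terms.

151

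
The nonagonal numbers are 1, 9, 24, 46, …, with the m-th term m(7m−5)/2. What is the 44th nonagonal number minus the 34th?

44·(7·44 − 5)/2 = 6666 and 34·(7·34 − 5)/2 = 3961.
Difference: 6666 − 3961 = 2705.

2705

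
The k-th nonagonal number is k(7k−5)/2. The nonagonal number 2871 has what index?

Set n(7n−5)/2 = 2871, giving 7n² − 5n − 5742 = 0.
The discriminant is 25 + 56·2871 = 160801, and √160801 = 401.
So n = (5 + 401) / 14 = 406/14 = 29.

29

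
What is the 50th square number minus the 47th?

291

50² = 2500 and 47² = 2209.
Difference: 2500 − 2209 = 291.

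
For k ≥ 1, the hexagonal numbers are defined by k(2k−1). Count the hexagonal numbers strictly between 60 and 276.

6

The n-th hexagonal number is n(2n−1).
Smallest index with value > 60: n = 6 (giving 66).
Largest index with value < 276: n = 11 (giving 231).
Indices 6 through 11: 6 terms.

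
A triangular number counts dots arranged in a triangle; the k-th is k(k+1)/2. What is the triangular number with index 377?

71253

The 377th triangular number is n(n+1)/2 with n = 377.
377·378/2 = 142506/2 = 71253.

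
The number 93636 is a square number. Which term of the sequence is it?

We need n² = 93636, so n = √93636 = 306.

306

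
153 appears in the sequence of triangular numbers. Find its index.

17

Set n(n+1)/2 = 153, giving n² + n − 306 = 0.
The discriminant is 1 + 8·153 = 1225, and √1225 = 35.
So n = (-1 + 35) / 2 = 34/2 = 17.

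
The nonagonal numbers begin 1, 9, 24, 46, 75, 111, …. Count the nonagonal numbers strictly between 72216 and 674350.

The n-th nonagonal number is n(7n−5)/2.
Smallest index with value > 72216: n = 145 (giving 73225).
Largest index with value < 674350: n = 439 (giving 673426).
Indices 145 through 439: 295 terms.

295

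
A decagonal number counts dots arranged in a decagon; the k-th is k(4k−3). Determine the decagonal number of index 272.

The 272nd decagonal number is n(4n−3) with n = 272.
272·(4·272 − 3) = 272·1085 = 295120.

295120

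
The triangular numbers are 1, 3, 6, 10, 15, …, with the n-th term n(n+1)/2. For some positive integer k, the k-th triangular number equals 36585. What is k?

270

Set n(n+1)/2 = 36585, giving n² + n − 73170 = 0.
So n = (-1 + 541) / 2 = 540/2 = 270.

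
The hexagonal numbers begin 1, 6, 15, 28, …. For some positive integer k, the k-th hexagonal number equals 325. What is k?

13

Set n(2n−1) = 325, giving 2n² − n − 325 = 0.
So n = (1 + 51) / 4 = 52/4 = 13.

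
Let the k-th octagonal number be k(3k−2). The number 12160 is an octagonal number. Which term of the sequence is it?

64

Set n(3n−2) = 12160, giving 3n² − 2n − 12160 = 0.
So n = (2 + 382) / 6 = 384/6 = 64.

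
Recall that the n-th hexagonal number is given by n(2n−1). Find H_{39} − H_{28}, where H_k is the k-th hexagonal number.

39·(2·39 − 1) = 3003 and 28·(2·28 − 1) = 1540.
Difference: 3003 − 1540 = 1463.

1463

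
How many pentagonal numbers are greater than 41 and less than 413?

11

The n-th pentagonal number is n(3n−1)/2.
Smallest index with value > 41: n = 6 (giving 51).
Largest index with value < 413: n = 16 (giving 376).
Indices 6 through 16: 11 terms.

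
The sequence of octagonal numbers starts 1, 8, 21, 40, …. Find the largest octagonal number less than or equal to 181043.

Solve n(3n−2) ≤ 181043 for integer n.
n = 245 gives 179585 ≤ 181043, while n = 246 gives 181056 > 181043; so the answer is 179585.

179585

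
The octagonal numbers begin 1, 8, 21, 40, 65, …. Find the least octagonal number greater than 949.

Solve n(3n−2) > 949 for integer n.
The largest n with value ≤ 949 is 18 (since 936 ≤ 949 < 1045), so the first above is n = 19, value 1045.

1045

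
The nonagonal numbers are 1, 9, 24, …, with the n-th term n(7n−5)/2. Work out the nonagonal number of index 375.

375·(7·375 − 5)/2 = 375·2620/2 = 375·1310 = 491250.

491250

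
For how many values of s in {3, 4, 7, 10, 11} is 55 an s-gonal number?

s = 3: P(3, 10) = 55. ✓
s = 4: P(4, 7) = 49 and P(4, 8) = 64; 55 is not s-gonal.
s = 7: P(7, 5) = 55. ✓
s = 10: P(10, 4) = 52 and P(10, 5) = 85; 55 is not s-gonal.
s = 11: P(11, 3) = 30 and P(11, 4) = 58; 55 is not s-gonal.
Hits: s ∈ {3, 7} → 2.

2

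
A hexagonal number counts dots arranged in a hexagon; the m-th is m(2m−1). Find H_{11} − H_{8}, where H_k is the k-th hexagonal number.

11·(2·11 − 1) = 231 and 8·(2·8 − 1) = 120.
Difference: 231 − 120 = 111.

111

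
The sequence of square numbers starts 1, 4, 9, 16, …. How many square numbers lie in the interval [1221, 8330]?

The n-th square number is n².
Smallest index with value ≥ 1221: n = 35 (giving 1225).
Largest index with value ≤ 8330: n = 91 (giving 8281).
Indices 35 through 91: 57 terms.

57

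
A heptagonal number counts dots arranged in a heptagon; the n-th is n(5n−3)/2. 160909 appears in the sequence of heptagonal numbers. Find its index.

254

Set n(5n−3)/2 = 160909, giving 5n² − 3n − 321818 = 0.
The discriminant is 9 + 40·160909 = 6436369, and √6436369 = 2537.
So n = (3 + 2537) / 10 = 2540/10 = 254.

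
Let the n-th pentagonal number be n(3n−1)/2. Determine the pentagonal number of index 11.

11·(3·11 − 1)/2 = 11·32/2 = 11·16 = 176.

176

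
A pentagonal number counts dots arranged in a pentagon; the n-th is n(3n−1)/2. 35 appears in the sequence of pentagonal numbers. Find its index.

5

Set n(3n−1)/2 = 35, giving 3n² − n − 70 = 0.
The discriminant is 1 + 24·35 = 841, and √841 = 29.
So n = (1 + 29) / 6 = 30/6 = 5.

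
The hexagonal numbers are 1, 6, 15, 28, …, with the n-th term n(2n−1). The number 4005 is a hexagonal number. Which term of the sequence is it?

Set n(2n−1) = 4005, giving 2n² − n − 4005 = 0.
The discriminant is 1 + 8·4005 = 32041, and √32041 = 179.
So n = (1 + 179) / 4 = 180/4 = 45.

45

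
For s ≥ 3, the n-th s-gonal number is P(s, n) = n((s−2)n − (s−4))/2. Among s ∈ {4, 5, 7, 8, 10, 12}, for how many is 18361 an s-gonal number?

s = 4: P(4, 135) = 18225 and P(4, 136) = 18496; 18361 is not s-gonal.
s = 5: P(5, 110) = 18095 and P(5, 111) = 18426; 18361 is not s-gonal.
s = 7: P(7, 86) = 18361. ✓
s = 8: P(8, 78) = 18096 and P(8, 79) = 18565; 18361 is not s-gonal.
s = 10: P(10, 68) = 18292 and P(10, 69) = 18837; 18361 is not s-gonal.
s = 12: P(12, 61) = 18361. ✓
Hits: s ∈ {7, 12} → 2.

2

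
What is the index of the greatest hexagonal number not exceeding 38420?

Solve n(2n−1) ≤ 38420 for integer n.
n = 138 gives 37950 ≤ 38420, while n = 139 gives 38503 > 38420; so the answer is index 138.

138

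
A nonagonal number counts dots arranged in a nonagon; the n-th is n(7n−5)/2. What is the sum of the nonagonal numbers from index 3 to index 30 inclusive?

31920

Σ i(7i−5)/2 = (7Σi² − 5Σi) / 2 over i = 3..30.
Σi = 465 − 3 = 462 and Σi² = 9455 − 5 = 9450.
(7·9450 − 5·462) / 2 = 63840/2 = 31920.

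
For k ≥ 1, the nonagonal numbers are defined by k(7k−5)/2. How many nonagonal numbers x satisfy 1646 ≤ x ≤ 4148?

12

The n-th nonagonal number is n(7n−5)/2.
Smallest index with value ≥ 1646: n = 23 (giving 1794).
Largest index with value ≤ 4148: n = 34 (giving 3961).
Indices 23 through 34: 12 terms.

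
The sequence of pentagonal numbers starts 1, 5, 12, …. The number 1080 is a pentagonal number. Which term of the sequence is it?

Set n(3n−1)/2 = 1080, giving 3n² − n − 2160 = 0.
The discriminant is 1 + 24·1080 = 25921, and √25921 = 161.
So n = (1 + 161) / 6 = 162/6 = 27.

27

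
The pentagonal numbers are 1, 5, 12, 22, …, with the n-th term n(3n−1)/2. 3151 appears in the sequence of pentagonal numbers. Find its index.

46

Set n(3n−1)/2 = 3151, giving 3n² − n − 6302 = 0.
The discriminant is 1 + 24·3151 = 75625, and √75625 = 275.
So n = (1 + 275) / 6 = 276/6 = 46.
Check: 46·(3·46 − 1)/2 = 3151. ✓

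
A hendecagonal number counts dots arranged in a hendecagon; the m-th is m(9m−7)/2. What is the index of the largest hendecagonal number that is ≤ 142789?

Solve n(9n−7)/2 ≤ 142789 for integer n.
n = 178 gives 141955 ≤ 142789, while n = 179 gives 143558 > 142789; so the answer is index 178.

178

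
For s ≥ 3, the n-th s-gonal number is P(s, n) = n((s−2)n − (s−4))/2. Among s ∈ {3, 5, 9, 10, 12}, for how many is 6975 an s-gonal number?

s = 3: P(3, 117) = 6903 and P(3, 118) = 7021; 6975 is not s-gonal.
s = 5: P(5, 68) = 6902 and P(5, 69) = 7107; 6975 is not s-gonal.
s = 9: P(9, 45) = 6975. ✓
s = 10: P(10, 42) = 6930 and P(10, 43) = 7267; 6975 is not s-gonal.
s = 12: P(12, 37) = 6697 and P(12, 38) = 7068; 6975 is not s-gonal.
Hits: s ∈ {9} → 1.

1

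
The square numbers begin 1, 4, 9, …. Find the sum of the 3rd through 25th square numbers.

Σ_{i=3}^{25} i² = 5525 − 5 = 5520.

5520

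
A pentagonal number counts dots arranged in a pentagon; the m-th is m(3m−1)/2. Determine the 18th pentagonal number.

477

18·(3·18 − 1)/2 = 18·53/2 = 477.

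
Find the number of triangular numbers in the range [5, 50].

7

The n-th triangular number is n(n+1)/2.
Smallest index with value ≥ 5: n = 3 (giving 6).
Largest index with value ≤ 50: n = 9 (giving 45).
Indices 3 through 9: 7 terms.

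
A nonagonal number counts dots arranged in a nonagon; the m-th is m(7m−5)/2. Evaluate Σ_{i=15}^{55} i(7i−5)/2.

192290

Σ i(7i−5)/2 = (7Σi² − 5Σi) / 2 over i = 15..55.
Σi = 1540 − 105 = 1435 and Σi² = 56980 − 1015 = 55965.
(7·55965 − 5·1435) / 2 = 384580/2 = 192290.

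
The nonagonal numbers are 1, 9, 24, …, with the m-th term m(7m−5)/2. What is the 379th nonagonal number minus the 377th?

379·(7·379 − 5)/2 = 501796 and 377·(7·377 − 5)/2 = 496509.
Difference: 501796 − 496509 = 5287.

5287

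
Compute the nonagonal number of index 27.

The 27th nonagonal number is n(7n−5)/2 with n = 27.
27·(7·27 − 5)/2 = 27·184/2 = 27·92 = 2484.

2484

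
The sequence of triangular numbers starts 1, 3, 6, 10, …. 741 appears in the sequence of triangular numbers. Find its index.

Set n(n+1)/2 = 741, giving n² + n − 1482 = 0.
The discriminant is 1 + 8·741 = 5929, and √5929 = 77.
So n = (-1 + 77) / 2 = 76/2 = 38.
Check: 38·39/2 = 741. ✓

38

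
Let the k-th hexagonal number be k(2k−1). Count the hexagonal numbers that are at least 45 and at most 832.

The n-th hexagonal number is n(2n−1).
Smallest index with value ≥ 45: n = 5 (giving 45).
Largest index with value ≤ 832: n = 20 (giving 780).
Indices 5 through 20: 16 terms.

16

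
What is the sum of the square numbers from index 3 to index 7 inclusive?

135

Σ_{i=3}^{7} i² = 140 − 5 = 135.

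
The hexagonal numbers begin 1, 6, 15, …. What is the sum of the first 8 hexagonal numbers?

372

Σ i(2i−1) = 2Σi² − Σi over i = 1..8.
Σi = 36 and Σi² = 204.
2·204 − 1·36 = 372.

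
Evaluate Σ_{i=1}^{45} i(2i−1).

61755

Σ i(2i−1) = 2Σi² − Σi over i = 1..45.
Σi = 1035 and Σi² = 31395.
2·31395 − 1·1035 = 61755.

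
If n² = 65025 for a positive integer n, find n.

We need n² = 65025, so n = √65025 = 255.
Check: 255² = 65025. ✓

255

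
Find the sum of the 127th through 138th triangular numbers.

Σ i(i+1)/2 = (Σi² + Σi) / 2 over i = 127..138.
Σi = 9591 − 8001 = 1590 and Σi² = 885569 − 674751 = 210818.
(1·210818 + 1·1590) / 2 = 212408/2 = 106204.

106204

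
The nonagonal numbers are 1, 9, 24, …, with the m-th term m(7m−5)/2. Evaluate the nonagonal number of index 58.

11629

The 58th nonagonal number is n(7n−5)/2 with n = 58.
58·(7·58 − 5)/2 = 58·401/2 = 11629.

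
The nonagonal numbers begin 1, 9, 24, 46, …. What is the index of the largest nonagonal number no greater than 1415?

Solve n(7n−5)/2 ≤ 1415 for integer n.
n = 20 gives 1350 ≤ 1415, while n = 21 gives 1491 > 1415; so the answer is index 20.

20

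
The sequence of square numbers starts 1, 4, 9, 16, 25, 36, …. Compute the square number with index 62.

3844

The 62nd square number is n² with n = 62.
62² = 3844.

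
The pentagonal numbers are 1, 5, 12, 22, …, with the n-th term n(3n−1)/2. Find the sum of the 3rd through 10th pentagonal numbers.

Σ i(3i−1)/2 = (3Σi² − Σi) / 2 over i = 3..10.
Σi = 55 − 3 = 52 and Σi² = 385 − 5 = 380.
(3·380 − 1·52) / 2 = 1088/2 = 544.

544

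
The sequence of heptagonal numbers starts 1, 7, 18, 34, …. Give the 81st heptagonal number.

81·(5·81 − 3)/2 = 81·402/2 = 81·201 = 16281.

16281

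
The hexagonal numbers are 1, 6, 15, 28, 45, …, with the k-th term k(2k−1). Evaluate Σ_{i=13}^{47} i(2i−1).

69090

Σ i(2i−1) = 2Σi² − Σi over i = 13..47.
Σi = 1128 − 78 = 1050 and Σi² = 35720 − 650 = 35070.
2·35070 − 1·1050 = 69090.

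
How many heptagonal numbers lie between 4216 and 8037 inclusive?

The n-th heptagonal number is n(5n−3)/2.
Smallest index with value ≥ 4216: n = 42 (giving 4347).
Largest index with value ≤ 8037: n = 57 (giving 8037).
Indices 42 through 57: 16 terms.

16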